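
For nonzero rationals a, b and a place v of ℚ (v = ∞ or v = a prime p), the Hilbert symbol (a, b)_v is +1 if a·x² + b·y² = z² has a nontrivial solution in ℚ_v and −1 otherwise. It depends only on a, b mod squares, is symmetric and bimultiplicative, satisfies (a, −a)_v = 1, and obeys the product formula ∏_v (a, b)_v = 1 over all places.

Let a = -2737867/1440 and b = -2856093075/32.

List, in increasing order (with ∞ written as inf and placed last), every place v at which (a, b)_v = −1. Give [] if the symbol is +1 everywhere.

[2, 3, 17, inf]

(a, b) ≡ (-1870, -6) mod (ℚ^×)²; places V = {2, 3, 5, 11, 17, ∞}.
(a,b)_5: α=-1, u≡1; β=2, v≡1 (mod 5); (1|5)=+1, (1|5)=+1; sign (−1)^0·+1^2·+1^-1 = +1.
(a,b)_17: α=1, u≡2; β=2, v≡7 (mod 17); (2|17)=+1, (7|17)=-1; sign (−1)^0·+1^2·-1^1 = -1.
(a,b)_11: α=5, u≡6; β=4, v≡1 (mod 11); (6|11)=-1, (1|11)=+1; sign (−1)^0·-1^4·+1^5 = +1.
(a,b)_2: α=-5, β=-5; u≡1, v≡5 (mod 8); ε(u)ε(v)=0·0, αω(v)=-5·1, βω(u)=-5·0; sum ≡ 1  ⇒  -1.
(a,b)_3: α=-2, u≡2; β=3, v≡1 (mod 3); (2|3)=-1, (1|3)=+1; sign (−1)^0·-1^3·+1^-2 = -1.
(a,b)_∞: sgn(-1870)=−, sgn(-6)=−, so -1.
|Ram(-1870, -6)| = 4, even; anisotropic at {2, 3, 17, ∞}.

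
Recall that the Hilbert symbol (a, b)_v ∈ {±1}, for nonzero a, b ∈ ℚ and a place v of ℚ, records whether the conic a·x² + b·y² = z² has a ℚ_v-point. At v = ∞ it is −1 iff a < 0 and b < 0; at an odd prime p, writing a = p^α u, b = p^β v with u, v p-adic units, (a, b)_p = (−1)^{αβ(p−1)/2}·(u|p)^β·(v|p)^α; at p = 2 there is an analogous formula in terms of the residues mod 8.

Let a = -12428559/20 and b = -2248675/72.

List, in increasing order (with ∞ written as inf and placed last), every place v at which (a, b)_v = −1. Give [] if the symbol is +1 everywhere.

[2, inf]

(a, b) ≡ (-767195, -179894) mod (ℚ^×)²; places V = {2, 3, 5, 11, 13, 17, 29, 37, ∞}.
(a,b)_29: α=1, u≡1; β=0, v≡1 (mod 29); (1|29)=+1, (1|29)=+1; sign (−1)^0·+1^0·+1^1 = +1.
(a,b)_13: α=1, u≡6; β=1, v≡6 (mod 13); (6|13)=-1, (6|13)=-1; sign (−1)^0·-1^1·-1^1 = +1.
(a,b)_5: α=-1, u≡4; β=2, v≡4 (mod 5); (4|5)=+1, (4|5)=+1; sign (−1)^0·+1^2·+1^-1 = +1.
(a,b)_3: α=4, u≡1; β=-2, v≡1 (mod 3); (1|3)=+1, (1|3)=+1; sign (−1)^0·+1^-2·+1^4 = +1.
(a,b)_2: α=-2, β=-3; u≡5, v≡5 (mod 8); ε(u)ε(v)=0·0, αω(v)=-2·1, βω(u)=-3·1; sum ≡ 1  ⇒  -1.
(a,b)_11: α=1, u≡2; β=1, v≡9 (mod 11); (2|11)=-1, (9|11)=+1; sign (−1)^1·-1^1·+1^1 = +1.
(a,b)_∞: sgn(-767195)=−, sgn(-179894)=−, so -1.
(a,b)_37: α=1, u≡23; β=1, v≡29 (mod 37); (23|37)=-1, (29|37)=-1; sign (−1)^0·-1^1·-1^1 = +1.
(a,b)_17: α=0, u≡13; β=1, v≡9 (mod 17); (13|17)=+1, (9|17)=+1; sign (−1)^0·+1^1·+1^0 = +1.
(-767195, -179894 / ℚ) ramifies at {2, ∞}: a division algebra.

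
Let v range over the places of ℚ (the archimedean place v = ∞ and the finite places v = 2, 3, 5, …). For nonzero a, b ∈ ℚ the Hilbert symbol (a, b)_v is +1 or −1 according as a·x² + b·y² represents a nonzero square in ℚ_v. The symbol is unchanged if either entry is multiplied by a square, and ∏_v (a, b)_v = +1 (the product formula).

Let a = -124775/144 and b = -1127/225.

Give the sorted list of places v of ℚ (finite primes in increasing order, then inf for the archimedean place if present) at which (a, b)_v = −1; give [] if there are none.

[7, inf]

(a, b) ≡ (-4991, -23) mod (ℚ^×)²; places V = {2, 3, 5, 7, 23, 31, ∞}.
(a,b)_∞: sgn(-4991)=−, sgn(-23)=−, so -1.
(a,b)_31: α=1, u≡8; β=0, v≡18 (mod 31); (8|31)=+1, (18|31)=+1; sign (−1)^0·+1^0·+1^1 = +1.
(a,b)_7: α=1, u≡1; β=2, v≡5 (mod 7); (1|7)=+1, (5|7)=-1; sign (−1)^0·+1^2·-1^1 = -1.
(a,b)_23: α=1, u≡12; β=1, v≡19 (mod 23); (12|23)=+1, (19|23)=-1; sign (−1)^1·+1^1·-1^1 = +1.
(a,b)_3: α=-2, u≡1; β=-2, v≡1 (mod 3); (1|3)=+1, (1|3)=+1; sign (−1)^0·+1^-2·+1^-2 = +1.
(a,b)_5: α=2, u≡1; β=-2, v≡2 (mod 5); (1|5)=+1, (2|5)=-1; sign (−1)^0·+1^-2·-1^2 = +1.
(a,b)_2: α=-4, β=0; u≡1, v≡1 (mod 8); ε(u)ε(v)=0·0, αω(v)=-4·0, βω(u)=0·0; sum ≡ 0  ⇒  +1.
Ram(-4991, -23) = {7, ∞}; no ℚ_7-point on the conic.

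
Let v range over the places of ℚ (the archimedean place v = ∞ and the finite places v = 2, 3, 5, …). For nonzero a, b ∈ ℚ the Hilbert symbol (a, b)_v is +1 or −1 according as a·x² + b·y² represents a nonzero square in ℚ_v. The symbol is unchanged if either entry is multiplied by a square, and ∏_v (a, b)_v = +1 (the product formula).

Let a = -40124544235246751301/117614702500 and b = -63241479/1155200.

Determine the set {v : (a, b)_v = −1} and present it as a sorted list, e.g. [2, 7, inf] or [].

[2, 3, 7, inf]

(a, b) ≡ (-21, -238) mod (ℚ^×)²; places V = {2, 3, 5, 7, 17, 19, ∞}.
(a,b)_5: α=-4, u≡1; β=-2, v≡2 (mod 5); (1|5)=+1, (2|5)=-1; sign (−1)^0·+1^-2·-1^-4 = +1.
(a,b)_2: α=-2, β=-7; u≡3, v≡1 (mod 8); ε(u)ε(v)=1·0, αω(v)=-2·0, βω(u)=-7·1; sum ≡ 1  ⇒  -1.
(a,b)_7: α=1, u≡1; β=1, v≡1 (mod 7); (1|7)=+1, (1|7)=+1; sign (−1)^1·+1^1·+1^1 = -1.
(a,b)_19: α=-6, u≡7; β=-2, v≡5 (mod 19); (7|19)=+1, (5|19)=+1; sign (−1)^0·+1^-2·+1^-6 = +1.
(a,b)_∞: sgn(-21)=−, sgn(-238)=−, so -1.
(a,b)_17: α=4, u≡4; β=1, v≡11 (mod 17); (4|17)=+1, (11|17)=-1; sign (−1)^0·+1^1·-1^4 = +1.
(a,b)_3: α=29, u≡2; β=12, v≡2 (mod 3); (2|3)=-1, (2|3)=-1; sign (−1)^0·-1^12·-1^29 = -1.
Ram(-21, -238) = {2, 3, 7, ∞}; no ℚ_2-point on the conic.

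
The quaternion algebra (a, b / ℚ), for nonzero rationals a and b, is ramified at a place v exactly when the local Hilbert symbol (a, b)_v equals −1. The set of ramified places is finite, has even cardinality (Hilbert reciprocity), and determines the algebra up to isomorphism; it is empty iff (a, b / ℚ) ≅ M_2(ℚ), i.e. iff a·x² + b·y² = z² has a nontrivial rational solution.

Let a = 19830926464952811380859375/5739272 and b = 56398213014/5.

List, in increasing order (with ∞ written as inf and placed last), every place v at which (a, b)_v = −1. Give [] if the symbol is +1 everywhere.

[2, 23]

Mod squares: a ≡ 6670, b ≡ 8064030. Check v ∈ {∞, 2, 3, 5, 7, 11, 13, 17, 23, 29, 31}.
v=23: a=23^3·(≡5), b=23^1·(≡14) mod 23; (5|23)=-1, (14|23)=-1; (−1)^{3·1·11}·(-1)^1·(-1)^3 = -1.
v=2: v_2(a)=-3, v_2(b)=1; units ≡ 7, 7 (mod 8); ε·ε+αω+βω = 1·1+-3·0+1·0 ≡ 1  ⇒  (a,b)_2 = -1.
v=11: a=11^-4·(≡1), b=11^2·(≡7) mod 11; (1|11)=+1, (7|11)=-1; (−1)^{-4·2·5}·(+1)^2·(-1)^-4 = +1.
v=3: a=3^6·(≡1), b=3^1·(≡1) mod 3; (1|3)=+1, (1|3)=+1; (−1)^{6·1·1}·(+1)^1·(+1)^6 = +1.
v=31: a=31^2·(≡5), b=31^1·(≡14) mod 31; (5|31)=+1, (14|31)=+1; (−1)^{2·1·15}·(+1)^1·(+1)^2 = +1.
v=29: a=29^3·(≡21), b=29^1·(≡8) mod 29; (21|29)=-1, (8|29)=-1; (−1)^{3·1·14}·(-1)^1·(-1)^3 = +1.
v=∞: 6670 > 0 and 8064030 > 0  ⇒  (a,b)_∞ = +1.
v=7: a=7^-2·(≡6), b=7^0·(≡2) mod 7; (6|7)=-1, (2|7)=+1; (−1)^{-2·0·3}·(-1)^0·(+1)^-2 = +1.
v=17: a=17^2·(≡5), b=17^2·(≡3) mod 17; (5|17)=-1, (3|17)=-1; (−1)^{2·2·8}·(-1)^2·(-1)^2 = +1.
v=13: a=13^2·(≡9), b=13^1·(≡2) mod 13; (9|13)=+1, (2|13)=-1; (−1)^{2·1·6}·(+1)^1·(-1)^2 = +1.
v=5: a=5^9·(≡1), b=5^-1·(≡4) mod 5; (1|5)=+1, (4|5)=+1; (−1)^{9·-1·2}·(+1)^-1·(+1)^9 = +1.
(6670, 8064030 / ℚ) ramifies at {2, 23}: a division algebra.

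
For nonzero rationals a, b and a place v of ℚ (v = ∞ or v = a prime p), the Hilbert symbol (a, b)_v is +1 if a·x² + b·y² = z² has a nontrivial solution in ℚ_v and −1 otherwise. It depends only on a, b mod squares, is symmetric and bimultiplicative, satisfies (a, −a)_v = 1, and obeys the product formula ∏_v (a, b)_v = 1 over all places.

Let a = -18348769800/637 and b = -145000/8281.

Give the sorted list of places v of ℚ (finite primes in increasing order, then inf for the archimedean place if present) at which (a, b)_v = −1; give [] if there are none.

Mod squares: a ≡ -315146, b ≡ -58. Check v ∈ {∞, 2, 3, 5, 7, 13, 17, 23, 29, 31}.
v=5: a=5^2·(≡4), b=5^4·(≡3) mod 5; (4|5)=+1, (3|5)=-1; (−1)^{2·4·2}·(+1)^4·(-1)^2 = +1.
v=23: a=23^1·(≡4), b=23^0·(≡15) mod 23; (4|23)=+1, (15|23)=-1; (−1)^{1·0·11}·(+1)^0·(-1)^1 = -1.
v=∞: -315146 < 0 and -58 < 0  ⇒  (a,b)_∞ = -1.
v=3: a=3^2·(≡1), b=3^0·(≡2) mod 3; (1|3)=+1, (2|3)=-1; (−1)^{2·0·1}·(+1)^0·(-1)^2 = +1.
v=29: a=29^2·(≡27), b=29^1·(≡21) mod 29; (27|29)=-1, (21|29)=-1; (−1)^{2·1·14}·(-1)^1·(-1)^2 = -1.
v=13: a=13^-1·(≡12), b=13^-2·(≡8) mod 13; (12|13)=+1, (8|13)=-1; (−1)^{-1·-2·6}·(+1)^-2·(-1)^-1 = -1.
v=7: a=7^-2·(≡4), b=7^-2·(≡5) mod 7; (4|7)=+1, (5|7)=-1; (−1)^{-2·-2·3}·(+1)^-2·(-1)^-2 = +1.
v=2: v_2(a)=3, v_2(b)=3; units ≡ 3, 3 (mod 8); ε·ε+αω+βω = 1·1+3·1+3·1 ≡ 1  ⇒  (a,b)_2 = -1.
v=17: a=17^1·(≡15), b=17^0·(≡5) mod 17; (15|17)=+1, (5|17)=-1; (−1)^{1·0·8}·(+1)^0·(-1)^1 = -1.
v=31: a=31^1·(≡2), b=31^0·(≡20) mod 31; (2|31)=+1, (20|31)=+1; (−1)^{1·0·15}·(+1)^0·(+1)^1 = +1.
(-315146, -58 / ℚ) ramifies at {2, 13, 17, 23, 29, ∞}: a division algebra.

[2, 13, 17, 23, 29, inf]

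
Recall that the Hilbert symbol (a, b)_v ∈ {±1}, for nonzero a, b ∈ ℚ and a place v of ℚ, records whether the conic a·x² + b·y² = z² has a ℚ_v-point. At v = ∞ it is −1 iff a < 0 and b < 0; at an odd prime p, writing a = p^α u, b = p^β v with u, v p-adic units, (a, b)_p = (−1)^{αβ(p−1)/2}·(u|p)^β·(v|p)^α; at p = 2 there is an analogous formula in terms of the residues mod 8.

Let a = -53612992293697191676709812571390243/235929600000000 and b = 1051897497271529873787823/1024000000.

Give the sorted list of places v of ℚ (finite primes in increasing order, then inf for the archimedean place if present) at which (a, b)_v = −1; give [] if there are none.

[7, 11, 13, 23]

(a, b) ≡ (-667667, 7) mod (ℚ^×)²; places V = {2, 3, 5, 7, 11, 13, 17, 23, 29, 41, 43, ∞}.
(a,b)_17: α=6, u≡2; β=4, v≡10 (mod 17); (2|17)=+1, (10|17)=-1; sign (−1)^0·+1^4·-1^6 = +1.
(a,b)_3: α=-2, u≡1; β=0, v≡1 (mod 3); (1|3)=+1, (1|3)=+1; sign (−1)^0·+1^0·+1^-2 = +1.
(a,b)_11: α=3, u≡5; β=2, v≡7 (mod 11); (5|11)=+1, (7|11)=-1; sign (−1)^0·+1^2·-1^3 = -1.
(a,b)_5: α=-8, u≡2; β=-6, v≡3 (mod 5); (2|5)=-1, (3|5)=-1; sign (−1)^0·-1^-6·-1^-8 = +1.
(a,b)_∞: sgn(-667667)=−, sgn(7)=+, so +1.
(a,b)_23: α=3, u≡11; β=2, v≡11 (mod 23); (11|23)=-1, (11|23)=-1; sign (−1)^0·-1^2·-1^3 = -1.
(a,b)_29: α=3, u≡21; β=2, v≡23 (mod 29); (21|29)=-1, (23|29)=+1; sign (−1)^0·-1^2·+1^3 = +1.
(a,b)_41: α=2, u≡4; β=2, v≡28 (mod 41); (4|41)=+1, (28|41)=-1; sign (−1)^0·+1^2·-1^2 = +1.
(a,b)_43: α=2, u≡3; β=0, v≡34 (mod 43); (3|43)=-1, (34|43)=-1; sign (−1)^0·-1^0·-1^2 = +1.
(a,b)_13: α=3, u≡10; β=2, v≡7 (mod 13); (10|13)=+1, (7|13)=-1; sign (−1)^0·+1^2·-1^3 = -1.
(a,b)_2: α=-26, β=-16; u≡5, v≡7 (mod 8); ε(u)ε(v)=0·1, αω(v)=-26·0, βω(u)=-16·1; sum ≡ 0  ⇒  +1.
(a,b)_7: α=7, u≡2; β=7, v≡2 (mod 7); (2|7)=+1, (2|7)=+1; sign (−1)^1·+1^7·+1^7 = -1.
Ram(-667667, 7) = {7, 11, 13, 23}; no ℚ_7-point on the conic.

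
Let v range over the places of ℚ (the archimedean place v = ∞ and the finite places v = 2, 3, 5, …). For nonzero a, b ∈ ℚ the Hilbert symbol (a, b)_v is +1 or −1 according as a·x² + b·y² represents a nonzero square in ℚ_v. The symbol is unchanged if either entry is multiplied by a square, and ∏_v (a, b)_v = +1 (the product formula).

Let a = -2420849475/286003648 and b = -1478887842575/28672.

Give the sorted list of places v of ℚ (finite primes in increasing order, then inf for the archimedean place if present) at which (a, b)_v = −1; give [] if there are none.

(a, b) ≡ (-77, -1001) mod (ℚ^×)²; places V = {2, 3, 5, 7, 11, 13, 17, 23, 43, 47, ∞}.
(a,b)_∞: sgn(-77)=−, sgn(-1001)=−, so -1.
(a,b)_43: α=2, u≡41; β=4, v≡9 (mod 43); (41|43)=+1, (9|43)=+1; sign (−1)^0·+1^4·+1^2 = +1.
(a,b)_47: α=-2, u≡24; β=0, v≡19 (mod 47); (24|47)=+1, (19|47)=-1; sign (−1)^0·+1^0·-1^-2 = +1.
(a,b)_3: α=2, u≡1; β=0, v≡1 (mod 3); (1|3)=+1, (1|3)=+1; sign (−1)^0·+1^0·+1^2 = +1.
(a,b)_13: α=0, u≡1; β=1, v≡12 (mod 13); (1|13)=+1, (12|13)=+1; sign (−1)^0·+1^1·+1^0 = +1.
(a,b)_7: α=-1, u≡5; β=-1, v≡4 (mod 7); (5|7)=-1, (4|7)=+1; sign (−1)^1·-1^-1·+1^-1 = +1.
(a,b)_17: α=-2, u≡15; β=0, v≡1 (mod 17); (15|17)=+1, (1|17)=+1; sign (−1)^0·+1^0·+1^-2 = +1.
(a,b)_2: α=-6, β=-12; u≡3, v≡7 (mod 8); ε(u)ε(v)=1·1, αω(v)=-6·0, βω(u)=-12·1; sum ≡ 1  ⇒  -1.
(a,b)_5: α=2, u≡2; β=2, v≡1 (mod 5); (2|5)=-1, (1|5)=+1; sign (−1)^0·-1^2·+1^2 = +1.
(a,b)_11: α=1, u≡4; β=3, v≡10 (mod 11); (4|11)=+1, (10|11)=-1; sign (−1)^1·+1^3·-1^1 = +1.
(a,b)_23: α=2, u≡7; β=0, v≡11 (mod 23); (7|23)=-1, (11|23)=-1; sign (−1)^0·-1^0·-1^2 = +1.
|Ram(-77, -1001)| = 2, even; anisotropic at {2, ∞}.

[2, inf]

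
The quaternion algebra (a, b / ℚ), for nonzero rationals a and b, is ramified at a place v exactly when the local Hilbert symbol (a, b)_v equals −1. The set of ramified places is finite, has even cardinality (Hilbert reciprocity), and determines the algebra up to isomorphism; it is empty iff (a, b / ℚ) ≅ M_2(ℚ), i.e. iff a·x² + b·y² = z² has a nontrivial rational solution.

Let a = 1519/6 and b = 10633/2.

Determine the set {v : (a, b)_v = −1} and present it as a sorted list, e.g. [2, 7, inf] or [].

Mod squares: a ≡ 186, b ≡ 434. Check v ∈ {∞, 2, 3, 7, 31}.
v=2: v_2(a)=-1, v_2(b)=-1; units ≡ 5, 1 (mod 8); ε·ε+αω+βω = 0·0+-1·0+-1·1 ≡ 1  ⇒  (a,b)_2 = -1.
v=31: a=31^1·(≡3), b=31^1·(≡1) mod 31; (3|31)=-1, (1|31)=+1; (−1)^{1·1·15}·(-1)^1·(+1)^1 = +1.
v=∞: 186 > 0 and 434 > 0  ⇒  (a,b)_∞ = +1.
v=3: a=3^-1·(≡2), b=3^0·(≡2) mod 3; (2|3)=-1, (2|3)=-1; (−1)^{-1·0·1}·(-1)^0·(-1)^-1 = -1.
v=7: a=7^2·(≡4), b=7^3·(≡5) mod 7; (4|7)=+1, (5|7)=-1; (−1)^{2·3·3}·(+1)^3·(-1)^2 = +1.
(186, 434 / ℚ) ramifies at {2, 3}: a division algebra.

[2, 3]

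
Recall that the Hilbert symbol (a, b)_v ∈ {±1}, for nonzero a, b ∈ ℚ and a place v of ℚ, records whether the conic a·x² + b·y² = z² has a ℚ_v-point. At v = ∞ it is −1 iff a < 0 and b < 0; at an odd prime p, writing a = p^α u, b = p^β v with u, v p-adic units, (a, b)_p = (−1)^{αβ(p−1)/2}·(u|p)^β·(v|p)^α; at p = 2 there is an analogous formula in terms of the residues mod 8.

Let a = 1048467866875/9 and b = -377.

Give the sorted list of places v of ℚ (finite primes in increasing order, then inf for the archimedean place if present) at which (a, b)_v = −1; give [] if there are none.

(a, b) ≡ (11803, -377) mod (ℚ^×)²; places V = {2, 3, 5, 11, 13, 29, 37, ∞}.
(a,b)_29: α=3, u≡4; β=1, v≡16 (mod 29); (4|29)=+1, (16|29)=+1; sign (−1)^0·+1^1·+1^3 = +1.
(a,b)_2: α=0, β=0; u≡3, v≡7 (mod 8); ε(u)ε(v)=1·1, αω(v)=0·0, βω(u)=0·1; sum ≡ 1  ⇒  -1.
(a,b)_5: α=4, u≡3; β=0, v≡3 (mod 5); (3|5)=-1, (3|5)=-1; sign (−1)^0·-1^0·-1^4 = +1.
(a,b)_∞: sgn(11803)=+, sgn(-377)=−, so +1.
(a,b)_11: α=1, u≡10; β=0, v≡8 (mod 11); (10|11)=-1, (8|11)=-1; sign (−1)^0·-1^0·-1^1 = -1.
(a,b)_37: α=1, u≡13; β=0, v≡30 (mod 37); (13|37)=-1, (30|37)=+1; sign (−1)^0·-1^0·+1^1 = +1.
(a,b)_3: α=-2, u≡1; β=0, v≡1 (mod 3); (1|3)=+1, (1|3)=+1; sign (−1)^0·+1^0·+1^-2 = +1.
(a,b)_13: α=2, u≡12; β=1, v≡10 (mod 13); (12|13)=+1, (10|13)=+1; sign (−1)^0·+1^1·+1^2 = +1.
Ram(11803, -377) = {2, 11}; no ℚ_2-point on the conic.

[2, 11]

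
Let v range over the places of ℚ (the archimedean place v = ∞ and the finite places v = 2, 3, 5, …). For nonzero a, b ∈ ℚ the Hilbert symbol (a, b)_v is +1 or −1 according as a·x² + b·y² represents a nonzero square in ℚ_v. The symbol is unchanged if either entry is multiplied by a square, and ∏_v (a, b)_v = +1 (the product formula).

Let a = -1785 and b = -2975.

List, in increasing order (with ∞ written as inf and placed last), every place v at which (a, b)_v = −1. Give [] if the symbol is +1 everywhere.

[7, inf]

Mod squares: a ≡ -1785, b ≡ -119. Check v ∈ {∞, 2, 3, 5, 7, 17}.
v=5: a=5^1·(≡3), b=5^2·(≡1) mod 5; (3|5)=-1, (1|5)=+1; (−1)^{1·2·2}·(-1)^2·(+1)^1 = +1.
v=∞: -1785 < 0 and -119 < 0  ⇒  (a,b)_∞ = -1.
v=17: a=17^1·(≡14), b=17^1·(≡12) mod 17; (14|17)=-1, (12|17)=-1; (−1)^{1·1·8}·(-1)^1·(-1)^1 = +1.
v=3: a=3^1·(≡2), b=3^0·(≡1) mod 3; (2|3)=-1, (1|3)=+1; (−1)^{1·0·1}·(-1)^0·(+1)^1 = +1.
v=7: a=7^1·(≡4), b=7^1·(≡2) mod 7; (4|7)=+1, (2|7)=+1; (−1)^{1·1·3}·(+1)^1·(+1)^1 = -1.
v=2: v_2(a)=0, v_2(b)=0; units ≡ 7, 1 (mod 8); ε·ε+αω+βω = 1·0+0·0+0·0 ≡ 0  ⇒  (a,b)_2 = +1.
|Ram(-1785, -119)| = 2, even; anisotropic at {7, ∞}.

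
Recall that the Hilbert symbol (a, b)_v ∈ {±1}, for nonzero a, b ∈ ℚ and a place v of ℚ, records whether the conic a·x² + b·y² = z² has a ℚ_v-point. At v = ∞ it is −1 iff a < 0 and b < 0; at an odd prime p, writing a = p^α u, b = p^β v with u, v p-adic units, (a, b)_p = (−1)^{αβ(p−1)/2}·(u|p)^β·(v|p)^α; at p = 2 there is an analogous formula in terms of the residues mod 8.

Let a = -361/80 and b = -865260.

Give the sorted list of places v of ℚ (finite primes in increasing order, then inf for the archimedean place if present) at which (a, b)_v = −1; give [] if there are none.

[5, 11, 19, inf]

(a, b) ≡ (-5, -24035) mod (ℚ^×)²; places V = {2, 3, 5, 11, 19, 23, ∞}.
(a,b)_19: α=2, u≡14; β=1, v≡3 (mod 19); (14|19)=-1, (3|19)=-1; sign (−1)^0·-1^1·-1^2 = -1.
(a,b)_3: α=0, u≡1; β=2, v≡1 (mod 3); (1|3)=+1, (1|3)=+1; sign (−1)^0·+1^2·+1^0 = +1.
(a,b)_11: α=0, u≡8; β=1, v≡1 (mod 11); (8|11)=-1, (1|11)=+1; sign (−1)^0·-1^1·+1^0 = -1.
(a,b)_5: α=-1, u≡4; β=1, v≡3 (mod 5); (4|5)=+1, (3|5)=-1; sign (−1)^0·+1^1·-1^-1 = -1.
(a,b)_2: α=-4, β=2; u≡3, v≡5 (mod 8); ε(u)ε(v)=1·0, αω(v)=-4·1, βω(u)=2·1; sum ≡ 0  ⇒  +1.
(a,b)_∞: sgn(-5)=−, sgn(-24035)=−, so -1.
(a,b)_23: α=0, u≡9; β=1, v≡8 (mod 23); (9|23)=+1, (8|23)=+1; sign (−1)^0·+1^1·+1^0 = +1.
(-5, -24035 / ℚ) ramifies at {5, 11, 19, ∞}: a division algebra.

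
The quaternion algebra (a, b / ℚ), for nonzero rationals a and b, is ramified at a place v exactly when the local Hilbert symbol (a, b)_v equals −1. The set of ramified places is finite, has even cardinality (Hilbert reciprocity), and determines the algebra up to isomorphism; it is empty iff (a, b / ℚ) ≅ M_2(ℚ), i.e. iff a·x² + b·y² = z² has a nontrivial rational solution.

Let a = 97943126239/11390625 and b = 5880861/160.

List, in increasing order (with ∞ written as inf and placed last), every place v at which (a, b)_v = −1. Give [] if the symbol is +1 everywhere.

(a, b) ≡ (391, 22610) mod (ℚ^×)²; places V = {2, 3, 5, 7, 17, 19, 23, ∞}.
(a,b)_19: α=2, u≡9; β=1, v≡13 (mod 19); (9|19)=+1, (13|19)=-1; sign (−1)^0·+1^1·-1^2 = +1.
(a,b)_7: α=4, u≡6; β=1, v≡3 (mod 7); (6|7)=-1, (3|7)=-1; sign (−1)^0·-1^1·-1^4 = -1.
(a,b)_17: α=3, u≡10; β=3, v≡1 (mod 17); (10|17)=-1, (1|17)=+1; sign (−1)^0·-1^3·+1^3 = -1.
(a,b)_3: α=-6, u≡1; β=2, v≡2 (mod 3); (1|3)=+1, (2|3)=-1; sign (−1)^0·+1^2·-1^-6 = +1.
(a,b)_23: α=1, u≡10; β=0, v≡9 (mod 23); (10|23)=-1, (9|23)=+1; sign (−1)^0·-1^0·+1^1 = +1.
(a,b)_5: α=-6, u≡1; β=-1, v≡3 (mod 5); (1|5)=+1, (3|5)=-1; sign (−1)^0·+1^-1·-1^-6 = +1.
(a,b)_2: α=0, β=-5; u≡7, v≡1 (mod 8); ε(u)ε(v)=1·0, αω(v)=0·0, βω(u)=-5·0; sum ≡ 0  ⇒  +1.
(a,b)_∞: sgn(391)=+, sgn(22610)=+, so +1.
(391, 22610 / ℚ) ramifies at {7, 17}: a division algebra.

[7, 17]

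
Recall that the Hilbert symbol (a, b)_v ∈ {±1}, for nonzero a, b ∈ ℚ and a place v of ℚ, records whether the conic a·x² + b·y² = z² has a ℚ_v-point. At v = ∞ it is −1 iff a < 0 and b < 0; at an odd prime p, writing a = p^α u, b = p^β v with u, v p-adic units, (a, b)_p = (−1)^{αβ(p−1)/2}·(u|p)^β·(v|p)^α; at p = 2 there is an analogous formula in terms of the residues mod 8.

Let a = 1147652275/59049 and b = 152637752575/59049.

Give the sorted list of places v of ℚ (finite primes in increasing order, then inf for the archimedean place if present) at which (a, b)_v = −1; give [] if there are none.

(a, b) ≡ (1771, 4807) mod (ℚ^×)²; places V = {2, 3, 5, 7, 11, 19, 23, ∞}.
(a,b)_7: α=3, u≡4; β=4, v≡6 (mod 7); (4|7)=+1, (6|7)=-1; sign (−1)^0·+1^4·-1^3 = -1.
(a,b)_11: α=1, u≡6; β=1, v≡6 (mod 11); (6|11)=-1, (6|11)=-1; sign (−1)^1·-1^1·-1^1 = -1.
(a,b)_19: α=0, u≡17; β=1, v≡5 (mod 19); (17|19)=+1, (5|19)=+1; sign (−1)^0·+1^1·+1^0 = +1.
(a,b)_23: α=3, u≡6; β=3, v≡16 (mod 23); (6|23)=+1, (16|23)=+1; sign (−1)^1·+1^3·+1^3 = -1.
(a,b)_5: α=2, u≡4; β=2, v≡2 (mod 5); (4|5)=+1, (2|5)=-1; sign (−1)^0·+1^2·-1^2 = +1.
(a,b)_∞: sgn(1771)=+, sgn(4807)=+, so +1.
(a,b)_3: α=-10, u≡1; β=-10, v≡1 (mod 3); (1|3)=+1, (1|3)=+1; sign (−1)^0·+1^-10·+1^-10 = +1.
(a,b)_2: α=0, β=0; u≡3, v≡7 (mod 8); ε(u)ε(v)=1·1, αω(v)=0·0, βω(u)=0·1; sum ≡ 1  ⇒  -1.
Ram(1771, 4807) = {2, 7, 11, 23}; no ℚ_2-point on the conic.

[2, 7, 11, 23]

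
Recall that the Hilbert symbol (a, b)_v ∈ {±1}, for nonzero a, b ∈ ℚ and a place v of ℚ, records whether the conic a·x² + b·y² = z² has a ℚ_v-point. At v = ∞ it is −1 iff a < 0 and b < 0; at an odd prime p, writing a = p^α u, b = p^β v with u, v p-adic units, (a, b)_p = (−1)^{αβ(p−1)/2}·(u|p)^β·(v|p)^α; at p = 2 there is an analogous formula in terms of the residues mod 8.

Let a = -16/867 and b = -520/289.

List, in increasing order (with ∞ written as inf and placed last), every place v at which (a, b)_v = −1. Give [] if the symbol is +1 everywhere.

Mod squares: a ≡ -3, b ≡ -130. Check v ∈ {∞, 2, 3, 5, 13, 17}.
v=13: a=13^0·(≡4), b=13^1·(≡4) mod 13; (4|13)=+1, (4|13)=+1; (−1)^{0·1·6}·(+1)^1·(+1)^0 = +1.
v=∞: -3 < 0 and -130 < 0  ⇒  (a,b)_∞ = -1.
v=17: a=17^-2·(≡6), b=17^-2·(≡7) mod 17; (6|17)=-1, (7|17)=-1; (−1)^{-2·-2·8}·(-1)^-2·(-1)^-2 = +1.
v=3: a=3^-1·(≡2), b=3^0·(≡2) mod 3; (2|3)=-1, (2|3)=-1; (−1)^{-1·0·1}·(-1)^0·(-1)^-1 = -1.
v=5: a=5^0·(≡2), b=5^1·(≡4) mod 5; (2|5)=-1, (4|5)=+1; (−1)^{0·1·2}·(-1)^1·(+1)^0 = -1.
v=2: v_2(a)=4, v_2(b)=3; units ≡ 5, 7 (mod 8); ε·ε+αω+βω = 0·1+4·0+3·1 ≡ 1  ⇒  (a,b)_2 = -1.
Ram(-3, -130) = {2, 3, 5, ∞}; no ℚ_2-point on the conic.

[2, 3, 5, inf]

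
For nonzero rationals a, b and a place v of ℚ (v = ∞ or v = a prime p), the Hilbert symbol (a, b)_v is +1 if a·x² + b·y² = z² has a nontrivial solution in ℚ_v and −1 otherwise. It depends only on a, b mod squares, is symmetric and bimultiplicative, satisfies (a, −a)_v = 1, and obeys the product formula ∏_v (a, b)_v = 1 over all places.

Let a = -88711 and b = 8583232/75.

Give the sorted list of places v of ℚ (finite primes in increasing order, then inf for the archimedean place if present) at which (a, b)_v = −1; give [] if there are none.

Mod squares: a ≡ -88711, b ≡ 8211. Check v ∈ {∞, 2, 3, 5, 7, 17, 19, 23, 29}.
v=29: a=29^1·(≡15), b=29^0·(≡6) mod 29; (15|29)=-1, (6|29)=+1; (−1)^{1·0·14}·(-1)^0·(+1)^1 = +1.
v=19: a=19^1·(≡5), b=19^0·(≡18) mod 19; (5|19)=+1, (18|19)=-1; (−1)^{1·0·9}·(+1)^0·(-1)^1 = -1.
v=23: a=23^1·(≡7), b=23^1·(≡13) mod 23; (7|23)=-1, (13|23)=+1; (−1)^{1·1·11}·(-1)^1·(+1)^1 = +1.
v=17: a=17^0·(≡12), b=17^1·(≡14) mod 17; (12|17)=-1, (14|17)=-1; (−1)^{0·1·8}·(-1)^1·(-1)^0 = -1.
v=2: v_2(a)=0, v_2(b)=6; units ≡ 1, 3 (mod 8); ε·ε+αω+βω = 0·1+0·1+6·0 ≡ 0  ⇒  (a,b)_2 = +1.
v=5: a=5^0·(≡4), b=5^-2·(≡4) mod 5; (4|5)=+1, (4|5)=+1; (−1)^{0·-2·2}·(+1)^-2·(+1)^0 = +1.
v=3: a=3^0·(≡2), b=3^-1·(≡1) mod 3; (2|3)=-1, (1|3)=+1; (−1)^{0·-1·1}·(-1)^-1·(+1)^0 = -1.
v=∞: -88711 < 0 and 8211 > 0  ⇒  (a,b)_∞ = +1.
v=7: a=7^1·(≡4), b=7^3·(≡4) mod 7; (4|7)=+1, (4|7)=+1; (−1)^{1·3·3}·(+1)^3·(+1)^1 = -1.
Ram(-88711, 8211) = {3, 7, 17, 19}; no ℚ_3-point on the conic.

[3, 7, 17, 19]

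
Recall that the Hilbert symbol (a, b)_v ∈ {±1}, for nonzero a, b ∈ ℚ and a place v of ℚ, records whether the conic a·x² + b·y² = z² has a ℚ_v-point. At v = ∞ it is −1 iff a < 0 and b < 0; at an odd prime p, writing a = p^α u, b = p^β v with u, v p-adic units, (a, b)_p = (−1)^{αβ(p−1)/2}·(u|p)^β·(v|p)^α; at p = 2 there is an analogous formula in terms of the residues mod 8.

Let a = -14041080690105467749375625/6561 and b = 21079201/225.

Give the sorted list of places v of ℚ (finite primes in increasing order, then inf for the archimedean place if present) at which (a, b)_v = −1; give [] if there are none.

[7, 11, 13, 29]

(a, b) ≡ (-1031849, 124729) mod (ℚ^×)²; places V = {2, 3, 5, 7, 11, 13, 17, 23, 29, ∞}.
(a,b)_∞: sgn(-1031849)=−, sgn(124729)=+, so +1.
(a,b)_29: α=3, u≡11; β=1, v≡23 (mod 29); (11|29)=-1, (23|29)=+1; sign (−1)^0·-1^1·+1^3 = -1.
(a,b)_13: α=5, u≡5; β=2, v≡5 (mod 13); (5|13)=-1, (5|13)=-1; sign (−1)^0·-1^2·-1^5 = -1.
(a,b)_7: α=3, u≡5; β=0, v≡3 (mod 7); (5|7)=-1, (3|7)=-1; sign (−1)^0·-1^0·-1^3 = -1.
(a,b)_5: α=4, u≡4; β=-2, v≡4 (mod 5); (4|5)=+1, (4|5)=+1; sign (−1)^0·+1^-2·+1^4 = +1.
(a,b)_3: α=-8, u≡1; β=-2, v≡1 (mod 3); (1|3)=+1, (1|3)=+1; sign (−1)^0·+1^-2·+1^-8 = +1.
(a,b)_23: α=3, u≡7; β=1, v≡8 (mod 23); (7|23)=-1, (8|23)=+1; sign (−1)^1·-1^1·+1^3 = +1.
(a,b)_11: α=2, u≡2; β=1, v≡5 (mod 11); (2|11)=-1, (5|11)=+1; sign (−1)^0·-1^1·+1^2 = -1.
(a,b)_2: α=0, β=0; u≡7, v≡1 (mod 8); ε(u)ε(v)=1·0, αω(v)=0·0, βω(u)=0·0; sum ≡ 0  ⇒  +1.
(a,b)_17: α=3, u≡7; β=1, v≡6 (mod 17); (7|17)=-1, (6|17)=-1; sign (−1)^0·-1^1·-1^3 = +1.
|Ram(-1031849, 124729)| = 4, even; anisotropic at {7, 11, 13, 29}.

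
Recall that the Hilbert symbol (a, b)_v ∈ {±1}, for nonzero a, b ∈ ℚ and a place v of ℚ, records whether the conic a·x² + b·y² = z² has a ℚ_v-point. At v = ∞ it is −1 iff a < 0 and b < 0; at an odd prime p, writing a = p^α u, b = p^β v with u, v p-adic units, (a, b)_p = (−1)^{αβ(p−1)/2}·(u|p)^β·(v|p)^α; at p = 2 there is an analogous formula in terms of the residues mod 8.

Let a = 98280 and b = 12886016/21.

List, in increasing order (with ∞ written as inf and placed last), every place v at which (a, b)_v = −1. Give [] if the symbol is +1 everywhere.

Mod squares: a ≡ 2730, b ≡ 546. Check v ∈ {∞, 2, 3, 5, 7, 11, 13}.
v=13: a=13^1·(≡7), b=13^1·(≡1) mod 13; (7|13)=-1, (1|13)=+1; (−1)^{1·1·6}·(-1)^1·(+1)^1 = -1.
v=2: v_2(a)=3, v_2(b)=13; units ≡ 5, 1 (mod 8); ε·ε+αω+βω = 0·0+3·0+13·1 ≡ 1  ⇒  (a,b)_2 = -1.
v=11: a=11^0·(≡6), b=11^2·(≡6) mod 11; (6|11)=-1, (6|11)=-1; (−1)^{0·2·5}·(-1)^2·(-1)^0 = +1.
v=7: a=7^1·(≡5), b=7^-1·(≡1) mod 7; (5|7)=-1, (1|7)=+1; (−1)^{1·-1·3}·(-1)^-1·(+1)^1 = +1.
v=3: a=3^3·(≡1), b=3^-1·(≡2) mod 3; (1|3)=+1, (2|3)=-1; (−1)^{3·-1·1}·(+1)^-1·(-1)^3 = +1.
v=∞: 2730 > 0 and 546 > 0  ⇒  (a,b)_∞ = +1.
v=5: a=5^1·(≡1), b=5^0·(≡1) mod 5; (1|5)=+1, (1|5)=+1; (−1)^{1·0·2}·(+1)^0·(+1)^1 = +1.
|Ram(2730, 546)| = 2, even; anisotropic at {2, 13}.

[2, 13]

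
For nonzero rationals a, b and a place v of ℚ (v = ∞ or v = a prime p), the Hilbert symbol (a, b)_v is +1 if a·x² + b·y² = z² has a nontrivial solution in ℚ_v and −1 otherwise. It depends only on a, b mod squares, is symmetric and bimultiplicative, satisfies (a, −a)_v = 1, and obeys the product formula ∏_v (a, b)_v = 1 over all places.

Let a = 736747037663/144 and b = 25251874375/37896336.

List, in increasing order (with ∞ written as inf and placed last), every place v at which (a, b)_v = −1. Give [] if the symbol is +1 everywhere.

(a, b) ≡ (2593367, 4879) mod (ℚ^×)²; places V = {2, 3, 5, 7, 13, 17, 19, 31, 37, 41, ∞}.
(a,b)_17: α=1, u≡11; β=1, v≡4 (mod 17); (11|17)=-1, (4|17)=+1; sign (−1)^0·-1^1·+1^1 = -1.
(a,b)_7: α=1, u≡5; β=3, v≡4 (mod 7); (5|7)=-1, (4|7)=+1; sign (−1)^1·-1^3·+1^1 = +1.
(a,b)_13: α=2, u≡1; β=2, v≡4 (mod 13); (1|13)=+1, (4|13)=+1; sign (−1)^0·+1^2·+1^2 = +1.
(a,b)_5: α=0, u≡2; β=4, v≡4 (mod 5); (2|5)=-1, (4|5)=+1; sign (−1)^0·-1^4·+1^0 = +1.
(a,b)_31: α=1, u≡28; β=0, v≡26 (mod 31); (28|31)=+1, (26|31)=-1; sign (−1)^0·+1^0·-1^1 = -1.
(a,b)_41: α=2, u≡22; β=1, v≡33 (mod 41); (22|41)=-1, (33|41)=+1; sign (−1)^0·-1^1·+1^2 = -1.
(a,b)_19: α=1, u≡17; β=-2, v≡14 (mod 19); (17|19)=+1, (14|19)=-1; sign (−1)^0·+1^-2·-1^1 = -1.
(a,b)_2: α=-4, β=-4; u≡7, v≡7 (mod 8); ε(u)ε(v)=1·1, αω(v)=-4·0, βω(u)=-4·0; sum ≡ 1  ⇒  -1.
(a,b)_37: α=1, u≡18; β=0, v≡31 (mod 37); (18|37)=-1, (31|37)=-1; sign (−1)^0·-1^0·-1^1 = -1.
(a,b)_3: α=-2, u≡2; β=-8, v≡1 (mod 3); (2|3)=-1, (1|3)=+1; sign (−1)^0·-1^-8·+1^-2 = +1.
(a,b)_∞: sgn(2593367)=+, sgn(4879)=+, so +1.
Ram(2593367, 4879) = {2, 17, 19, 31, 37, 41}; no ℚ_2-point on the conic.

[2, 17, 19, 31, 37, 41]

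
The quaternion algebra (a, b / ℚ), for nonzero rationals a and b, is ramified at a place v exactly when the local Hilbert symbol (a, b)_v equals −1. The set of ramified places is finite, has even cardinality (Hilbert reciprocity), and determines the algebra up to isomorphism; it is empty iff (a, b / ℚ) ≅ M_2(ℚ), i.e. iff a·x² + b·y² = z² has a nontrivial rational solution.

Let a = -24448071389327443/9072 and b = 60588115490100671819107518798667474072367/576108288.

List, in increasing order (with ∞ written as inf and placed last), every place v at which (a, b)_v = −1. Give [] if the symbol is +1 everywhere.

(a, b) ≡ (-1431739309, 4198649) mod (ℚ^×)²; places V = {2, 3, 7, 11, 13, 29, 31, 37, 43, ∞}.
(a,b)_11: α=1, u≡8; β=2, v≡9 (mod 11); (8|11)=-1, (9|11)=+1; sign (−1)^0·-1^2·+1^1 = +1.
(a,b)_2: α=-4, β=-8; u≡3, v≡1 (mod 8); ε(u)ε(v)=1·0, αω(v)=-4·0, βω(u)=-8·1; sum ≡ 0  ⇒  +1.
(a,b)_37: α=1, u≡25; β=3, v≡14 (mod 37); (25|37)=+1, (14|37)=-1; sign (−1)^0·+1^3·-1^1 = -1.
(a,b)_3: α=-4, u≡2; β=-8, v≡2 (mod 3); (2|3)=-1, (2|3)=-1; sign (−1)^0·-1^-8·-1^-4 = +1.
(a,b)_43: α=1, u≡21; β=3, v≡12 (mod 43); (21|43)=+1, (12|43)=-1; sign (−1)^1·+1^3·-1^1 = +1.
(a,b)_∞: sgn(-1431739309)=−, sgn(4198649)=+, so +1.
(a,b)_31: α=1, u≡9; β=2, v≡9 (mod 31); (9|31)=+1, (9|31)=+1; sign (−1)^0·+1^2·+1^1 = +1.
(a,b)_29: α=5, u≡13; β=11, v≡9 (mod 29); (13|29)=+1, (9|29)=+1; sign (−1)^0·+1^11·+1^5 = +1.
(a,b)_7: α=-1, u≡3; β=-3, v≡3 (mod 7); (3|7)=-1, (3|7)=-1; sign (−1)^1·-1^-3·-1^-1 = -1.
(a,b)_13: α=3, u≡9; β=9, v≡12 (mod 13); (9|13)=+1, (12|13)=+1; sign (−1)^0·+1^9·+1^3 = +1.
(-1431739309, 4198649 / ℚ) ramifies at {7, 37}: a division algebra.

[7, 37]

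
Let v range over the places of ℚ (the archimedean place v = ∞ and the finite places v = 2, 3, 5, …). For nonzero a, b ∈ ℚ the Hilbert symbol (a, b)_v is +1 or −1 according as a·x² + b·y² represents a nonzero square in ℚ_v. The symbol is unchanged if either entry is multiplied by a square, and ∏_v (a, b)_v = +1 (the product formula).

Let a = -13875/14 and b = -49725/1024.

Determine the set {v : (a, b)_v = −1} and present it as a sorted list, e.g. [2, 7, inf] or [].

Mod squares: a ≡ -7770, b ≡ -221. Check v ∈ {∞, 2, 3, 5, 7, 13, 17, 37}.
v=2: v_2(a)=-1, v_2(b)=-10; units ≡ 3, 3 (mod 8); ε·ε+αω+βω = 1·1+-1·1+-10·1 ≡ 0  ⇒  (a,b)_2 = +1.
v=13: a=13^0·(≡9), b=13^1·(≡1) mod 13; (9|13)=+1, (1|13)=+1; (−1)^{0·1·6}·(+1)^1·(+1)^0 = +1.
v=3: a=3^1·(≡2), b=3^2·(≡1) mod 3; (2|3)=-1, (1|3)=+1; (−1)^{1·2·1}·(-1)^2·(+1)^1 = +1.
v=7: a=7^-1·(≡3), b=7^0·(≡5) mod 7; (3|7)=-1, (5|7)=-1; (−1)^{-1·0·3}·(-1)^0·(-1)^-1 = -1.
v=17: a=17^0·(≡1), b=17^1·(≡4) mod 17; (1|17)=+1, (4|17)=+1; (−1)^{0·1·8}·(+1)^1·(+1)^0 = +1.
v=∞: -7770 < 0 and -221 < 0  ⇒  (a,b)_∞ = -1.
v=37: a=37^1·(≡34), b=37^0·(≡9) mod 37; (34|37)=+1, (9|37)=+1; (−1)^{1·0·18}·(+1)^0·(+1)^1 = +1.
v=5: a=5^3·(≡1), b=5^2·(≡4) mod 5; (1|5)=+1, (4|5)=+1; (−1)^{3·2·2}·(+1)^2·(+1)^3 = +1.
Ram(-7770, -221) = {7, ∞}; no ℚ_7-point on the conic.

[7, inf]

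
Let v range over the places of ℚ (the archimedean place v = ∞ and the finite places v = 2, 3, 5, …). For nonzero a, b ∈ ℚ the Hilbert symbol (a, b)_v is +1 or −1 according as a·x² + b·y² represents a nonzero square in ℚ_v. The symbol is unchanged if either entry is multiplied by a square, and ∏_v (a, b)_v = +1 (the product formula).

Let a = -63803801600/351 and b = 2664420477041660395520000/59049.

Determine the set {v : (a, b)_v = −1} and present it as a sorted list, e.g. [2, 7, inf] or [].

[2, 3, 7, 13]

(a, b) ≡ (-429, 2618) mod (ℚ^×)²; places V = {2, 3, 5, 7, 11, 13, 17, ∞}.
(a,b)_3: α=-3, u≡1; β=-10, v≡2 (mod 3); (1|3)=+1, (2|3)=-1; sign (−1)^0·+1^-10·-1^-3 = -1.
(a,b)_13: α=-1, u≡7; β=0, v≡2 (mod 13); (7|13)=-1, (2|13)=-1; sign (−1)^0·-1^0·-1^-1 = -1.
(a,b)_7: α=2, u≡5; β=5, v≡6 (mod 7); (5|7)=-1, (6|7)=-1; sign (−1)^0·-1^5·-1^2 = -1.
(a,b)_2: α=14, β=27; u≡3, v≡5 (mod 8); ε(u)ε(v)=1·0, αω(v)=14·1, βω(u)=27·1; sum ≡ 1  ⇒  -1.
(a,b)_17: α=2, u≡4; β=5, v≡1 (mod 17); (4|17)=+1, (1|17)=+1; sign (−1)^0·+1^5·+1^2 = +1.
(a,b)_11: α=1, u≡5; β=3, v≡8 (mod 11); (5|11)=+1, (8|11)=-1; sign (−1)^1·+1^3·-1^1 = +1.
(a,b)_5: α=2, u≡1; β=4, v≡3 (mod 5); (1|5)=+1, (3|5)=-1; sign (−1)^0·+1^4·-1^2 = +1.
(a,b)_∞: sgn(-429)=−, sgn(2618)=+, so +1.
|Ram(-429, 2618)| = 4, even; anisotropic at {2, 3, 7, 13}.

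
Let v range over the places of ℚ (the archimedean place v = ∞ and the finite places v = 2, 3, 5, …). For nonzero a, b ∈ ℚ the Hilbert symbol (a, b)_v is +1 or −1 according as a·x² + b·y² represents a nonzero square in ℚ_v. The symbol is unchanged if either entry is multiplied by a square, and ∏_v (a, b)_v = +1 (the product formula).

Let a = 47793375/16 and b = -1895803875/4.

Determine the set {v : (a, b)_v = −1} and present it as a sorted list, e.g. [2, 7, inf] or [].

(a, b) ≡ (15, -595) mod (ℚ^×)²; places V = {2, 3, 5, 7, 17, ∞}.
(a,b)_7: α=2, u≡1; β=3, v≡3 (mod 7); (1|7)=+1, (3|7)=-1; sign (−1)^0·+1^3·-1^2 = +1.
(a,b)_5: α=3, u≡2; β=3, v≡1 (mod 5); (2|5)=-1, (1|5)=+1; sign (−1)^0·-1^3·+1^3 = -1.
(a,b)_∞: sgn(15)=+, sgn(-595)=−, so +1.
(a,b)_2: α=-4, β=-2; u≡7, v≡5 (mod 8); ε(u)ε(v)=1·0, αω(v)=-4·1, βω(u)=-2·0; sum ≡ 0  ⇒  +1.
(a,b)_3: α=3, u≡2; β=2, v≡2 (mod 3); (2|3)=-1, (2|3)=-1; sign (−1)^0·-1^2·-1^3 = -1.
(a,b)_17: α=2, u≡1; β=3, v≡2 (mod 17); (1|17)=+1, (2|17)=+1; sign (−1)^0·+1^3·+1^2 = +1.
Ram(15, -595) = {3, 5}; no ℚ_3-point on the conic.

[3, 5]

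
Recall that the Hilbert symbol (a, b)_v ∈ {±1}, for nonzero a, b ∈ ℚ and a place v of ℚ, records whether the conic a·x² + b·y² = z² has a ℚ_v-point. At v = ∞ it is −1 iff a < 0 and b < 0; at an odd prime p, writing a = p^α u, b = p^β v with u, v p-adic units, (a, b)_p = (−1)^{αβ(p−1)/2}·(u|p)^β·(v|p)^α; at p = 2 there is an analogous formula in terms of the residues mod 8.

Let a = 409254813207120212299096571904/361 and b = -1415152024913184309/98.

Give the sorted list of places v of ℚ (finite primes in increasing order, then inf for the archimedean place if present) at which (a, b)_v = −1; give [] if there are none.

[23, 37, 47, 53]

(a, b) ≡ (975579, -75578) mod (ℚ^×)²; places V = {2, 3, 7, 11, 17, 19, 23, 31, 37, 47, 53, ∞}.
(a,b)_37: α=3, u≡17; β=2, v≡14 (mod 37); (17|37)=-1, (14|37)=-1; sign (−1)^0·-1^2·-1^3 = -1.
(a,b)_31: α=2, u≡8; β=1, v≡11 (mod 31); (8|31)=+1, (11|31)=-1; sign (−1)^0·+1^1·-1^2 = +1.
(a,b)_11: α=3, u≡8; β=0, v≡4 (mod 11); (8|11)=-1, (4|11)=+1; sign (−1)^0·-1^0·+1^3 = +1.
(a,b)_3: α=1, u≡2; β=4, v≡1 (mod 3); (2|3)=-1, (1|3)=+1; sign (−1)^0·-1^4·+1^1 = +1.
(a,b)_19: α=-2, u≡11; β=0, v≡9 (mod 19); (11|19)=+1, (9|19)=+1; sign (−1)^0·+1^0·+1^-2 = +1.
(a,b)_17: α=1, u≡6; β=2, v≡15 (mod 17); (6|17)=-1, (15|17)=+1; sign (−1)^0·-1^2·+1^1 = +1.
(a,b)_2: α=14, β=-1; u≡3, v≡3 (mod 8); ε(u)ε(v)=1·1, αω(v)=14·1, βω(u)=-1·1; sum ≡ 0  ⇒  +1.
(a,b)_53: α=2, u≡14; β=1, v≡12 (mod 53); (14|53)=-1, (12|53)=-1; sign (−1)^0·-1^1·-1^2 = -1.
(a,b)_∞: sgn(975579)=+, sgn(-75578)=−, so +1.
(a,b)_7: α=2, u≡3; β=-2, v≡2 (mod 7); (3|7)=-1, (2|7)=+1; sign (−1)^0·-1^-2·+1^2 = +1.
(a,b)_47: α=3, u≡45; β=2, v≡40 (mod 47); (45|47)=-1, (40|47)=-1; sign (−1)^0·-1^2·-1^3 = -1.
(a,b)_23: α=2, u≡5; β=3, v≡8 (mod 23); (5|23)=-1, (8|23)=+1; sign (−1)^0·-1^3·+1^2 = -1.
(975579, -75578 / ℚ) ramifies at {23, 37, 47, 53}: a division algebra.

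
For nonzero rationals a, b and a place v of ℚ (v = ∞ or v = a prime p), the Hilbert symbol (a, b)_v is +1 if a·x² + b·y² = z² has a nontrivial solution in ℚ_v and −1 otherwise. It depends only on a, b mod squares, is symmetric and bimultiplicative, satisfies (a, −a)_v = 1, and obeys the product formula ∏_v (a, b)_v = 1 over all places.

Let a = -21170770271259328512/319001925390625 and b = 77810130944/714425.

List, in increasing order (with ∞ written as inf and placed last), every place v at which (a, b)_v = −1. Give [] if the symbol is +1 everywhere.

[17, 37]

(a, b) ≡ (-37, 38998) mod (ℚ^×)²; places V = {2, 3, 5, 7, 13, 17, 31, 37, 41, 47, ∞}.
(a,b)_31: α=2, u≡4; β=1, v≡25 (mod 31); (4|31)=+1, (25|31)=+1; sign (−1)^0·+1^1·+1^2 = +1.
(a,b)_3: α=2, u≡2; β=0, v≡1 (mod 3); (2|3)=-1, (1|3)=+1; sign (−1)^0·-1^0·+1^2 = +1.
(a,b)_∞: sgn(-37)=−, sgn(38998)=+, so +1.
(a,b)_17: α=-2, u≡14; β=-1, v≡2 (mod 17); (14|17)=-1, (2|17)=+1; sign (−1)^0·-1^-1·+1^-2 = -1.
(a,b)_7: α=0, u≡5; β=2, v≡1 (mod 7); (5|7)=-1, (1|7)=+1; sign (−1)^0·-1^2·+1^0 = +1.
(a,b)_5: α=-8, u≡2; β=-2, v≡2 (mod 5); (2|5)=-1, (2|5)=-1; sign (−1)^0·-1^-2·-1^-8 = +1.
(a,b)_47: α=2, u≡5; β=0, v≡45 (mod 47); (5|47)=-1, (45|47)=-1; sign (−1)^0·-1^0·-1^2 = +1.
(a,b)_37: α=1, u≡11; β=1, v≡23 (mod 37); (11|37)=+1, (23|37)=-1; sign (−1)^0·+1^1·-1^1 = -1.
(a,b)_13: α=4, u≡5; β=2, v≡6 (mod 13); (5|13)=-1, (6|13)=-1; sign (−1)^0·-1^2·-1^4 = +1.
(a,b)_41: α=-4, u≡5; β=-2, v≡35 (mod 41); (5|41)=+1, (35|41)=-1; sign (−1)^0·+1^-2·-1^-4 = +1.
(a,b)_2: α=20, β=13; u≡3, v≡3 (mod 8); ε(u)ε(v)=1·1, αω(v)=20·1, βω(u)=13·1; sum ≡ 0  ⇒  +1.
|Ram(-37, 38998)| = 2, even; anisotropic at {17, 37}.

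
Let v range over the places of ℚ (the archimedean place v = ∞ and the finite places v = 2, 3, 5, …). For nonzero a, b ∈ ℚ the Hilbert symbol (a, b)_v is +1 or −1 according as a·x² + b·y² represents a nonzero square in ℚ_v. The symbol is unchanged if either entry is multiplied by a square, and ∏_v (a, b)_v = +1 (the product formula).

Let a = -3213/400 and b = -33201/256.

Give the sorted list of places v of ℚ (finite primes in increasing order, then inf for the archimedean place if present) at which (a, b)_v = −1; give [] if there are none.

[2, 7, 31, inf]

(a, b) ≡ (-357, -3689) mod (ℚ^×)²; places V = {2, 3, 5, 7, 17, 31, ∞}.
(a,b)_∞: sgn(-357)=−, sgn(-3689)=−, so -1.
(a,b)_7: α=1, u≡3; β=1, v≡6 (mod 7); (3|7)=-1, (6|7)=-1; sign (−1)^1·-1^1·-1^1 = -1.
(a,b)_3: α=3, u≡1; β=2, v≡1 (mod 3); (1|3)=+1, (1|3)=+1; sign (−1)^0·+1^2·+1^3 = +1.
(a,b)_31: α=0, u≡17; β=1, v≡25 (mod 31); (17|31)=-1, (25|31)=+1; sign (−1)^0·-1^1·+1^0 = -1.
(a,b)_2: α=-4, β=-8; u≡3, v≡7 (mod 8); ε(u)ε(v)=1·1, αω(v)=-4·0, βω(u)=-8·1; sum ≡ 1  ⇒  -1.
(a,b)_5: α=-2, u≡2; β=0, v≡4 (mod 5); (2|5)=-1, (4|5)=+1; sign (−1)^0·-1^0·+1^-2 = +1.
(a,b)_17: α=1, u≡13; β=1, v≡2 (mod 17); (13|17)=+1, (2|17)=+1; sign (−1)^0·+1^1·+1^1 = +1.
(-357, -3689 / ℚ) ramifies at {2, 7, 31, ∞}: a division algebra.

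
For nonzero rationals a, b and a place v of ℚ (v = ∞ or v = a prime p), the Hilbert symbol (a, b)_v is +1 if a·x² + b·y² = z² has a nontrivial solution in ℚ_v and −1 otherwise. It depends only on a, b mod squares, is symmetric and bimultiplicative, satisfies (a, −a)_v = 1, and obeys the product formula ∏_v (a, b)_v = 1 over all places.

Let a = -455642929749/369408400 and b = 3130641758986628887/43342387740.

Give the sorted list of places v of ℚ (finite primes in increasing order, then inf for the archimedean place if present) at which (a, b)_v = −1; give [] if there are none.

[3, 23, 37, 53]

(a, b) ≡ (-2829, 676545) mod (ℚ^×)²; places V = {2, 3, 5, 7, 11, 13, 17, 23, 29, 31, 37, 41, 53, ∞}.
(a,b)_17: α=0, u≡3; β=-4, v≡8 (mod 17); (3|17)=-1, (8|17)=+1; sign (−1)^0·-1^-4·+1^0 = +1.
(a,b)_7: α=6, u≡6; β=4, v≡4 (mod 7); (6|7)=-1, (4|7)=+1; sign (−1)^0·-1^4·+1^6 = +1.
(a,b)_5: α=-2, u≡1; β=-1, v≡4 (mod 5); (1|5)=+1, (4|5)=+1; sign (−1)^0·+1^-1·+1^-2 = +1.
(a,b)_2: α=-4, β=-2; u≡3, v≡1 (mod 8); ε(u)ε(v)=1·0, αω(v)=-4·0, βω(u)=-2·1; sum ≡ 0  ⇒  +1.
(a,b)_23: α=1, u≡17; β=1, v≡7 (mod 23); (17|23)=-1, (7|23)=-1; sign (−1)^1·-1^1·-1^1 = -1.
(a,b)_53: α=0, u≡39; β=1, v≡32 (mod 53); (39|53)=-1, (32|53)=-1; sign (−1)^0·-1^1·-1^0 = -1.
(a,b)_29: α=0, u≡25; β=2, v≡22 (mod 29); (25|29)=+1, (22|29)=+1; sign (−1)^0·+1^2·+1^0 = +1.
(a,b)_37: α=2, u≡5; β=1, v≡36 (mod 37); (5|37)=-1, (36|37)=+1; sign (−1)^0·-1^1·+1^2 = -1.
(a,b)_31: α=-4, u≡12; β=-2, v≡28 (mod 31); (12|31)=-1, (28|31)=+1; sign (−1)^0·-1^-2·+1^-4 = +1.
(a,b)_3: α=1, u≡2; β=-3, v≡2 (mod 3); (2|3)=-1, (2|3)=-1; sign (−1)^1·-1^-3·-1^1 = -1.
(a,b)_∞: sgn(-2829)=−, sgn(676545)=+, so +1.
(a,b)_13: α=0, u≡11; β=2, v≡1 (mod 13); (11|13)=-1, (1|13)=+1; sign (−1)^0·-1^2·+1^0 = +1.
(a,b)_11: α=0, u≡9; β=2, v≡1 (mod 11); (9|11)=+1, (1|11)=+1; sign (−1)^0·+1^2·+1^0 = +1.
(a,b)_41: α=1, u≡22; β=2, v≡2 (mod 41); (22|41)=-1, (2|41)=+1; sign (−1)^0·-1^2·+1^1 = +1.
Ram(-2829, 676545) = {3, 23, 37, 53}; no ℚ_3-point on the conic.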